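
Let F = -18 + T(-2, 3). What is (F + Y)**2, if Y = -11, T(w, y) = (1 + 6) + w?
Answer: 576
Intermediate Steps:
T(w, y) = 7 + w
F = -13 (F = -18 + (7 - 2) = -18 + 5 = -13)
(F + Y)**2 = (-13 - 11)**2 = (-24)**2 = 576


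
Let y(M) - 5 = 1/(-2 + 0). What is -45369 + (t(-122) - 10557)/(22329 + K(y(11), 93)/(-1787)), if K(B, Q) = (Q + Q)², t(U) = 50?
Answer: -1808759534672/39867327 ≈ -45370.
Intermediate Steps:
y(M) = 9/2 (y(M) = 5 + 1/(-2 + 0) = 5 + 1/(-2) = 5 - ½ = 9/2)
K(B, Q) = 4*Q² (K(B, Q) = (2*Q)² = 4*Q²)
-45369 + (t(-122) - 10557)/(22329 + K(y(11), 93)/(-1787)) = -45369 + (50 - 10557)/(22329 + (4*93²)/(-1787)) = -45369 - 10507/(22329 + (4*8649)*(-1/1787)) = -45369 - 10507/(22329 + 34596*(-1/1787)) = -45369 - 10507/(22329 - 34596/1787) = -45369 - 10507/39867327/1787 = -45369 - 10507*1787/39867327 = -45369 - 18776009/39867327 = -1808759534672/39867327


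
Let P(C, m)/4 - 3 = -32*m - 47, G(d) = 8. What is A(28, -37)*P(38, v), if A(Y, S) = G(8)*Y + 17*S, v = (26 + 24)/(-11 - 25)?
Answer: -720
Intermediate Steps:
v = -25/18 (v = 50/(-36) = 50*(-1/36) = -25/18 ≈ -1.3889)
P(C, m) = -176 - 128*m (P(C, m) = 12 + 4*(-32*m - 47) = 12 + 4*(-47 - 32*m) = 12 + (-188 - 128*m) = -176 - 128*m)
A(Y, S) = 8*Y + 17*S
A(28, -37)*P(38, v) = (8*28 + 17*(-37))*(-176 - 128*(-25/18)) = (224 - 629)*(-176 + 1600/9) = -405*16/9 = -720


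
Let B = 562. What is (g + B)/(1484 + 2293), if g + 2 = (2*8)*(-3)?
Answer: 512/3777 ≈ 0.13556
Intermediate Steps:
g = -50 (g = -2 + (2*8)*(-3) = -2 + 16*(-3) = -2 - 48 = -50)
(g + B)/(1484 + 2293) = (-50 + 562)/(1484 + 2293) = 512/3777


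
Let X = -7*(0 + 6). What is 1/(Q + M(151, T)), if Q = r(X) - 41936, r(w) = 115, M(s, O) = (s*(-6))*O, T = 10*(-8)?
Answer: 1/30659 ≈ 3.2617e-5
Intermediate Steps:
X = -42 (X = -7*6 = -42)
T = -80
M(s, O) = -6*O*s (M(s, O) = (-6*s)*O = -6*O*s)
Q = -41821 (Q = 115 - 41936 = -41821)
1/(Q + M(151, T)) = 1/(-41821 - 6*(-80)*151) = 1/(-41821 + 72480) = 1/30659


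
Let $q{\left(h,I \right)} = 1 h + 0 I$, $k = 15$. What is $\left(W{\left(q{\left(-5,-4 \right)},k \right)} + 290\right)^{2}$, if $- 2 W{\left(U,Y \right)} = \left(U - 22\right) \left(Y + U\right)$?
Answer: $180625$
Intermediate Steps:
$q{\left(h,I \right)} = h$ ($q{\left(h,I \right)} = h + 0 = h$)
$W{\left(U,Y \right)} = - \frac{\left(-22 + U\right) \left(U + Y\right)}{2}$ ($W{\left(U,Y \right)} = - \frac{\left(U - 22\right) \left(Y + U\right)}{2} = - \frac{\left(-22 + U\right) \left(U + Y\right)}{2}$)
$\left(W{\left(q{\left(-5,-4 \right)},k \right)} + 290\right)^{2} = \left(\left(11 \left(-5\right) + 11 \cdot 15 - \frac{\left(-5\right)^{2}}{2} - \left(- \frac{5}{2}\right) 15\right) + 290\right)^{2} = \left(\left(-55 + 165 - \frac{25}{2} + \frac{75}{2}\right) + 290\right)^{2} = \left(135 + 290\right)^{2} = 425^{2} = 180625$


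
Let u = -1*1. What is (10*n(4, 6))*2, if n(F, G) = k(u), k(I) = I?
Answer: -20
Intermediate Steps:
u = -1
n(F, G) = -1
(10*n(4, 6))*2 = (10*(-1))*2 = -10*2 = -20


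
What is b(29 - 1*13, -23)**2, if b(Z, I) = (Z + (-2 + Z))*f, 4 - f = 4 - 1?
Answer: 900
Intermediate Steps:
f = 1 (f = 4 - (4 - 1) = 4 - 1*3 = 4 - 3 = 1)
b(Z, I) = -2 + 2*Z (b(Z, I) = (Z + (-2 + Z))*1 = (-2 + 2*Z)*1 = -2 + 2*Z)
b(29 - 1*13, -23)**2 = (-2 + 2*(29 - 1*13))**2 = (-2 + 2*(29 - 13))**2 = (-2 + 2*16)**2 = (-2 + 32)**2 = 30**2 = 900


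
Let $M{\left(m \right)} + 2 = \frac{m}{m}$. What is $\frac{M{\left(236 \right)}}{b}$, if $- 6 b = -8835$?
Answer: $- \frac{2}{2945} \approx -0.00067912$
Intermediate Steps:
$b = \frac{2945}{2}$ ($b = \left(- \frac{1}{6}\right) \left(-8835\right) = \frac{2945}{2} \approx 1472.5$)
$M{\left(m \right)} = -1$ ($M{\left(m \right)} = -2 + \frac{m}{m} = -2 + 1 = -1$)
$\frac{M{\left(236 \right)}}{b} = - \frac{1}{\frac{2945}{2}} = \left(-1\right) \frac{2}{2945} = - \frac{2}{2945}$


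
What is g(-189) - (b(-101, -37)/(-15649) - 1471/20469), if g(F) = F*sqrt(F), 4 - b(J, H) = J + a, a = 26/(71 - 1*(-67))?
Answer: 578796553/7367345763 - 567*I*sqrt(21) ≈ 0.078562 - 2598.3*I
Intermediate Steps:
a = 13/69 (a = 26/(71 + 67) = 26/138 = 26*(1/138) = 13/69 ≈ 0.18841)
b(J, H) = 263/69 - J (b(J, H) = 4 - (J + 13/69) = 4 - (13/69 + J) = 4 + (-13/69 - J) = 263/69 - J)
g(F) = F**(3/2)
g(-189) - (b(-101, -37)/(-15649) - 1471/20469) = (-189)**(3/2) - ((263/69 - 1*(-101))/(-15649) - 1471/20469) = -567*I*sqrt(21) - ((263/69 + 101)*(-1/15649) - 1471*1/20469) = -567*I*sqrt(21) - ((7232/69)*(-1/15649) - 1471/20469) = -567*I*sqrt(21) - (-7232/1079781 - 1471/20469) = -567*I*sqrt(21) - 1*(-578796553/7367345763) = -567*I*sqrt(21) + 578796553/7367345763 = 578796553/7367345763 - 567*I*sqrt(21)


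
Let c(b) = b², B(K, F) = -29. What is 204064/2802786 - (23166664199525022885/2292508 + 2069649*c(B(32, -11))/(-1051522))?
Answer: -2438449552420557430976776656113/241302116666019012 ≈ -1.0105e+13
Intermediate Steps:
204064/2802786 - (23166664199525022885/2292508 + 2069649*c(B(32, -11))/(-1051522)) = 204064/2802786 - (23166664199525022885/2292508 + 2069649*(-29)²/(-1051522)) = 204064*(1/2802786) - 2069649/(1/((-2399375*1/2292508 + 841*(-1/1051522)) + 4882655)) = 14576/200199 - 2069649/(1/((-2399375/2292508 - 841/1051522) + 4882655)) = 14576/200199 - 2069649/(1/(-1262461798989/1205311298588 + 4882655)) = 14576/200199 - 2069649/(1/(5885117976145392151/1205311298588)) = 14576/200199 - 2069649/1205311298588/5885117976145392151 = 14576/200199 - 2069649*5885117976145392151/1205311298588 = 14576/200199 - 12180128534211334719924999/1205311298588 = -2438449552420557430976776656113/241302116666019012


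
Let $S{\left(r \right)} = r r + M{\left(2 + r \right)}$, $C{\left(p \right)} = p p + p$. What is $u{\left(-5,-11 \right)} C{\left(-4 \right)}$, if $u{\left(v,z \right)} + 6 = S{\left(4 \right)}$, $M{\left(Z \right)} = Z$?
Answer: $192$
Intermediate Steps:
$C{\left(p \right)} = p + p^{2}$ ($C{\left(p \right)} = p^{2} + p = p + p^{2}$)
$S{\left(r \right)} = 2 + r + r^{2}$ ($S{\left(r \right)} = r r + \left(2 + r\right) = r^{2} + \left(2 + r\right) = 2 + r + r^{2}$)
$u{\left(v,z \right)} = 16$ ($u{\left(v,z \right)} = -6 + \left(2 + 4 + 4^{2}\right) = -6 + \left(2 + 4 + 16\right) = -6 + 22 = 16$)
$u{\left(-5,-11 \right)} C{\left(-4 \right)} = 16 \left(- 4 \left(1 - 4\right)\right) = 16 \left(\left(-4\right) \left(-3\right)\right) = 16 \cdot 12 = 192$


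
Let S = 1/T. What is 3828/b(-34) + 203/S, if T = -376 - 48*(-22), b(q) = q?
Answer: 2344766/17 ≈ 1.3793e+5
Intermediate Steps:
T = 680 (T = -376 + 1056 = 680)
S = 1/680 ≈ 0.0014706
3828/b(-34) + 203/S = 3828/(-34) + 203/(1/680) = 3828*(-1/34) + 203*680 = -1914/17 + 138040 = 2344766/17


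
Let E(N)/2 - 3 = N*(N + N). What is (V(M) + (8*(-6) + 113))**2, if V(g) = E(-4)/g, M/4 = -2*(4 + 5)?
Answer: 5313025/1296 ≈ 4099.6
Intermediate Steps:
E(N) = 6 + 4*N**2 (E(N) = 6 + 2*(N*(N + N)) = 6 + 2*(N*(2*N)) = 6 + 2*(2*N**2) = 6 + 4*N**2)
M = -72 (M = 4*(-2*(4 + 5)) = 4*(-2*9) = 4*(-18) = -72)
V(g) = 70/g (V(g) = (6 + 4*(-4)**2)/g = (6 + 4*16)/g = (6 + 64)/g = 70/g)
(V(M) + (8*(-6) + 113))**2 = (70/(-72) + (8*(-6) + 113))**2 = (70*(-1/72) + (-48 + 113))**2 = (-35/36 + 65)**2 = (2305/36)**2 = 5313025/1296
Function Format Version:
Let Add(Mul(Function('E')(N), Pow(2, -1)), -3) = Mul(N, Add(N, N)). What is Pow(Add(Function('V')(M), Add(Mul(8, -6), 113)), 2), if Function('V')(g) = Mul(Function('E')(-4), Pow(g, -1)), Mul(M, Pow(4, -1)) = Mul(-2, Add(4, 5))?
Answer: Rational(5313025, 1296) ≈ 4099.6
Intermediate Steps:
Function('E')(N) = Add(6, Mul(4, Pow(N, 2))) (Function('E')(N) = Add(6, Mul(2, Mul(N, Add(N, N)))) = Add(6, Mul(2, Mul(N, Mul(2, N)))) = Add(6, Mul(2, Mul(2, Pow(N, 2)))) = Add(6, Mul(4, Pow(N, 2))))
M = -72 (M = Mul(4, Mul(-2, Add(4, 5))) = Mul(4, Mul(-2, 9)) = Mul(4, -18) = -72)
Function('V')(g) = Mul(70, Pow(g, -1)) (Function('V')(g) = Mul(Add(6, Mul(4, Pow(-4, 2))), Pow(g, -1)) = Mul(Add(6, Mul(4, 16)), Pow(g, -1)) = Mul(Add(6, 64), Pow(g, -1)) = Mul(70, Pow(g, -1)))
Pow(Add(Function('V')(M), Add(Mul(8, -6), 113)), 2) = Pow(Add(Mul(70, Pow(-72, -1)), Add(Mul(8, -6), 113)), 2) = Pow(Add(Mul(70, Rational(-1, 72)), Add(-48, 113)), 2) = Pow(Add(Rational(-35, 36), 65), 2) = Pow(Rational(2305, 36), 2) = Rational(5313025, 1296)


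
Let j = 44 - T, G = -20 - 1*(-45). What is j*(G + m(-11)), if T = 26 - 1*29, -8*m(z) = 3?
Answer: 9259/8 ≈ 1157.4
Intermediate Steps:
m(z) = -3/8 (m(z) = -1/8*3 = -3/8)
G = 25 (G = -20 + 45 = 25)
T = -3 (T = 26 - 29 = -3)
j = 47 (j = 44 - 1*(-3) = 44 + 3 = 47)
j*(G + m(-11)) = 47*(25 - 3/8) = 47*(197/8) = 9259/8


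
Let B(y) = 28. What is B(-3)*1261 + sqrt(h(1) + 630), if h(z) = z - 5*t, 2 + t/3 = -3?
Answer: 35308 + sqrt(706) ≈ 35335.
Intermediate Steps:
t = -15 (t = -6 + 3*(-3) = -6 - 9 = -15)
h(z) = 75 + z (h(z) = z - 5*(-15) = z + 75 = 75 + z)
B(-3)*1261 + sqrt(h(1) + 630) = 28*1261 + sqrt((75 + 1) + 630) = 35308 + sqrt(76 + 630) = 35308 + sqrt(706)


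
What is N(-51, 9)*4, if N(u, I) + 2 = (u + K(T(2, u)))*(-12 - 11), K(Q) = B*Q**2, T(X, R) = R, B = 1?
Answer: -234608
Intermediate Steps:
K(Q) = Q**2 (K(Q) = 1*Q**2 = Q**2)
N(u, I) = -2 - 23*u - 23*u**2 (N(u, I) = -2 + (u + u**2)*(-12 - 11) = -2 + (u + u**2)*(-23) = -2 + (-23*u - 23*u**2) = -2 - 23*u - 23*u**2)
N(-51, 9)*4 = (-2 - 23*(-51) - 23*(-51)**2)*4 = (-2 + 1173 - 23*2601)*4 = (-2 + 1173 - 59823)*4 = -58652*4 = -234608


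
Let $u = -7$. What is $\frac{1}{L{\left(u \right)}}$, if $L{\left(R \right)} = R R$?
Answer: $\frac{1}{49} \approx 0.020408$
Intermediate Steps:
$L{\left(R \right)} = R^{2}$
$\frac{1}{L{\left(u \right)}} = \frac{1}{\left(-7\right)^{2}} = \frac{1}{49}$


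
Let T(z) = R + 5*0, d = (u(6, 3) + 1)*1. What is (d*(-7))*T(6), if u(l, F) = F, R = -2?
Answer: 56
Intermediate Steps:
d = 4 (d = (3 + 1)*1 = 4*1 = 4)
T(z) = -2 (T(z) = -2 + 5*0 = -2 + 0 = -2)
(d*(-7))*T(6) = (4*(-7))*(-2) = -28*(-2) = 56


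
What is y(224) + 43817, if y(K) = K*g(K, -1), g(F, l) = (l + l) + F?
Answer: 93545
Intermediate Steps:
g(F, l) = F + 2*l (g(F, l) = 2*l + F = F + 2*l)
y(K) = K*(-2 + K) (y(K) = K*(K + 2*(-1)) = K*(K - 2) = K*(-2 + K))
y(224) + 43817 = 224*(-2 + 224) + 43817 = 224*222 + 43817 = 49728 + 43817 = 93545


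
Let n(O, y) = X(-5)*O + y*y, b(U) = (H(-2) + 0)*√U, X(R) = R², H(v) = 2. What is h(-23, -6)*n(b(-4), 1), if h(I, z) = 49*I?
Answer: -1127 - 112700*I ≈ -1127.0 - 1.127e+5*I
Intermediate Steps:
b(U) = 2*√U (b(U) = (2 + 0)*√U = 2*√U)
n(O, y) = y² + 25*O (n(O, y) = (-5)²*O + y*y = 25*O + y² = y² + 25*O)
h(-23, -6)*n(b(-4), 1) = (49*(-23))*(1² + 25*(2*√(-4))) = -1127*(1 + 25*(2*(2*I))) = -1127*(1 + 25*(4*I)) = -1127*(1 + 100*I) = -1127 - 112700*I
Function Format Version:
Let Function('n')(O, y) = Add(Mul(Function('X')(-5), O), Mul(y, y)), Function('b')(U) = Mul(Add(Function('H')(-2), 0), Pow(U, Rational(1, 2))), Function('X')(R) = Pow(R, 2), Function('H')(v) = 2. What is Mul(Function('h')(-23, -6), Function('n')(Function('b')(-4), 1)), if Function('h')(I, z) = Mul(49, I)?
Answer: Add(-1127, Mul(-112700, I)) ≈ Add(-1127.0, Mul(-1.1270e+5, I))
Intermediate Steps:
Function('b')(U) = Mul(2, Pow(U, Rational(1, 2))) (Function('b')(U) = Mul(Add(2, 0), Pow(U, Rational(1, 2))) = Mul(2, Pow(U, Rational(1, 2))))
Function('n')(O, y) = Add(Pow(y, 2), Mul(25, O)) (Function('n')(O, y) = Add(Mul(Pow(-5, 2), O), Mul(y, y)) = Add(Mul(25, O), Pow(y, 2)) = Add(Pow(y, 2), Mul(25, O)))
Mul(Function('h')(-23, -6), Function('n')(Function('b')(-4), 1)) = Mul(Mul(49, -23), Add(Pow(1, 2), Mul(25, Mul(2, Pow(-4, Rational(1, 2)))))) = Mul(-1127, Add(1, Mul(25, Mul(2, Mul(2, I))))) = Mul(-1127, Add(1, Mul(25, Mul(4, I)))) = Mul(-1127, Add(1, Mul(100, I))) = Add(-1127, Mul(-112700, I))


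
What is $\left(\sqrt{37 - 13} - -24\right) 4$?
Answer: $96 + 8 \sqrt{6} \approx 115.6$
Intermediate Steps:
$\left(\sqrt{37 - 13} - -24\right) 4 = \left(\sqrt{24} + 24\right) 4 = \left(2 \sqrt{6} + 24\right) 4 = \left(24 + 2 \sqrt{6}\right) 4 = 96 + 8 \sqrt{6}$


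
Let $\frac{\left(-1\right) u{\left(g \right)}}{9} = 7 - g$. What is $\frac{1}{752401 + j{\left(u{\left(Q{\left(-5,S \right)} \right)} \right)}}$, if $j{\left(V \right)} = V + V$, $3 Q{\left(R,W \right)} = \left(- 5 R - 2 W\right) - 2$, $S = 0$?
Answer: $\frac{1}{752413} \approx 1.3291 \cdot 10^{-6}$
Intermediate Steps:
$Q{\left(R,W \right)} = - \frac{2}{3} - \frac{5 R}{3} - \frac{2 W}{3}$ ($Q{\left(R,W \right)} = \frac{\left(- 5 R - 2 W\right) - 2}{3} = \frac{-2 - 5 R - 2 W}{3} = - \frac{2}{3} - \frac{5 R}{3} - \frac{2 W}{3}$)
$u{\left(g \right)} = -63 + 9 g$ ($u{\left(g \right)} = - 9 \left(7 - g\right) = -63 + 9 g$)
$j{\left(V \right)} = 2 V$
$\frac{1}{752401 + j{\left(u{\left(Q{\left(-5,S \right)} \right)} \right)}} = \frac{1}{752401 + 2 \left(-63 + 9 \left(- \frac{2}{3} - - \frac{25}{3} - 0\right)\right)} = \frac{1}{752401 + 2 \left(-63 + 9 \left(- \frac{2}{3} + \frac{25}{3} + 0\right)\right)} = \frac{1}{752401 + 2 \left(-63 + 9 \cdot \frac{23}{3}\right)} = \frac{1}{752401 + 2 \left(-63 + 69\right)} = \frac{1}{752401 + 2 \cdot 6} = \frac{1}{752401 + 12} = \frac{1}{752413}$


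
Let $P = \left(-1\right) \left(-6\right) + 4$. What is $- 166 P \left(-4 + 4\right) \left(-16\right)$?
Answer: $0$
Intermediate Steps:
$P = 10$ ($P = 6 + 4 = 10$)
$- 166 P \left(-4 + 4\right) \left(-16\right) = \left(-166\right) 10 \left(-4 + 4\right) \left(-16\right) = - 1660 \cdot 0 \left(-16\right) = \left(-1660\right) 0 = 0$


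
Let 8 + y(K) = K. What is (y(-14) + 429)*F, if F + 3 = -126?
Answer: -52503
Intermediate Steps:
F = -129 (F = -3 - 126 = -129)
y(K) = -8 + K
(y(-14) + 429)*F = ((-8 - 14) + 429)*(-129) = (-22 + 429)*(-129) = 407*(-129) = -52503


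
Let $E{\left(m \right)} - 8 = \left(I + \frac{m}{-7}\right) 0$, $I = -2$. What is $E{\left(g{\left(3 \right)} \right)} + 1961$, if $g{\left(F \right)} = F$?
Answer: $1969$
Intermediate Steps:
$E{\left(m \right)} = 8$ ($E{\left(m \right)} = 8 + \left(-2 + \frac{m}{-7}\right) 0 = 8 + \left(-2 + m \left(- \frac{1}{7}\right)\right) 0 = 8 + \left(-2 - \frac{m}{7}\right) 0 = 8 + 0 = 8$)
$E{\left(g{\left(3 \right)} \right)} + 1961 = 8 + 1961 = 1969$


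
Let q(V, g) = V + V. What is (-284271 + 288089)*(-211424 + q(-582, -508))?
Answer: -811660984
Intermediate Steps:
q(V, g) = 2*V
(-284271 + 288089)*(-211424 + q(-582, -508)) = (-284271 + 288089)*(-211424 + 2*(-582)) = 3818*(-211424 - 1164) = 3818*(-212588) = -811660984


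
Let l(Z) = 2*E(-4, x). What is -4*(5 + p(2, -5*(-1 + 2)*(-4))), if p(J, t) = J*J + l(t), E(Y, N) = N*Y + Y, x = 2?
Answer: 60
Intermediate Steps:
E(Y, N) = Y + N*Y
l(Z) = -24 (l(Z) = 2*(-4*(1 + 2)) = 2*(-4*3) = 2*(-12) = -24)
p(J, t) = -24 + J² (p(J, t) = J*J - 24 = J² - 24 = -24 + J²)
-4*(5 + p(2, -5*(-1 + 2)*(-4))) = -4*(5 + (-24 + 2²)) = -4*(5 + (-24 + 4)) = -4*(5 - 20) = -4*(-15) = 60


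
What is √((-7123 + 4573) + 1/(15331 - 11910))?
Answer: I*√29843261129/3421 ≈ 50.497*I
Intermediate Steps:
√((-7123 + 4573) + 1/(15331 - 11910)) = √(-2550 + 1/3421) = √(-8723549/3421) = I*√29843261129/3421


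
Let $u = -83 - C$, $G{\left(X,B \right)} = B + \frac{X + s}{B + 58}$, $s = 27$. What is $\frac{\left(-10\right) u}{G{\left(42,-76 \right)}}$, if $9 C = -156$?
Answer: $- \frac{3940}{479} \approx -8.2255$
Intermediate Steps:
$C = - \frac{52}{3}$ ($C = \frac{1}{9} \left(-156\right) = - \frac{52}{3} \approx -17.333$)
$G{\left(X,B \right)} = B + \frac{27 + X}{58 + B}$ ($G{\left(X,B \right)} = B + \frac{X + 27}{B + 58} = B + \frac{27 + X}{58 + B}$)
$u = - \frac{197}{3}$ ($u = -83 - - \frac{52}{3} = -83 + \frac{52}{3} = - \frac{197}{3} \approx -65.667$)
$\frac{\left(-10\right) u}{G{\left(42,-76 \right)}} = \frac{\left(-10\right) \left(- \frac{197}{3}\right)}{\frac{1}{58 - 76} \left(27 + 42 + \left(-76\right)^{2} + 58 \left(-76\right)\right)} = \frac{1970}{3 \frac{27 + 42 + 5776 - 4408}{-18}} = \frac{1970}{3 \left(\left(- \frac{1}{18}\right) 1437\right)} = \frac{1970}{3 \left(- \frac{479}{6}\right)} = \frac{1970}{3} \left(- \frac{6}{479}\right) = - \frac{3940}{479}$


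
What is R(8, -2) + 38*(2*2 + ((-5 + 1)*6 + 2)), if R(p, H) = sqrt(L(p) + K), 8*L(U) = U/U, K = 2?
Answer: -684 + sqrt(34)/4 ≈ -682.54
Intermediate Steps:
L(U) = 1/8 (L(U) = (U/U)/8 = (1/8)*1 = 1/8)
R(p, H) = sqrt(34)/4 (R(p, H) = sqrt(1/8 + 2) = sqrt(17/8) = sqrt(34)/4)
R(8, -2) + 38*(2*2 + ((-5 + 1)*6 + 2)) = sqrt(34)/4 + 38*(2*2 + ((-5 + 1)*6 + 2)) = sqrt(34)/4 + 38*(4 + (-4*6 + 2)) = sqrt(34)/4 + 38*(4 + (-24 + 2)) = sqrt(34)/4 + 38*(4 - 22) = sqrt(34)/4 + 38*(-18) = sqrt(34)/4 - 684 = -684 + sqrt(34)/4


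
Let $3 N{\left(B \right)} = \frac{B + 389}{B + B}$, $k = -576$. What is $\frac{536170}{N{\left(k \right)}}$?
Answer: $\frac{1853003520}{187} \approx 9.9091 \cdot 10^{6}$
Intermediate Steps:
$N{\left(B \right)} = \frac{389 + B}{6 B}$ ($N{\left(B \right)} = \frac{\left(B + 389\right) \frac{1}{B + B}}{3} = \frac{\left(389 + B\right) \frac{1}{2 B}}{3} = \frac{\frac{1}{2} \frac{1}{B} \left(389 + B\right)}{3} = \frac{389 + B}{6 B}$)
$\frac{536170}{N{\left(k \right)}} = \frac{536170}{\frac{1}{6} \frac{1}{-576} \left(389 - 576\right)} = \frac{536170}{\frac{1}{6} \left(- \frac{1}{576}\right) \left(-187\right)} = \frac{536170}{\frac{187}{3456}} = 536170 \cdot \frac{3456}{187} = \frac{1853003520}{187}$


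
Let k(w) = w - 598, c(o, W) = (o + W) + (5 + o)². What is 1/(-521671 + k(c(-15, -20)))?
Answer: -1/522204 ≈ -1.9150e-6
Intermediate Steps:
c(o, W) = W + o + (5 + o)² (c(o, W) = (W + o) + (5 + o)² = W + o + (5 + o)²)
k(w) = -598 + w
1/(-521671 + k(c(-15, -20))) = 1/(-521671 + (-598 + (-20 - 15 + (5 - 15)²))) = 1/(-521671 + (-598 + (-20 - 15 + (-10)²))) = 1/(-521671 + (-598 + (-20 - 15 + 100))) = 1/(-521671 + (-598 + 65)) = 1/(-521671 - 533) = 1/(-522204) = -1/522204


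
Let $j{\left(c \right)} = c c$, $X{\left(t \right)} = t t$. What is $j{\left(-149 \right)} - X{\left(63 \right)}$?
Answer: $18232$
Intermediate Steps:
$X{\left(t \right)} = t^{2}$
$j{\left(c \right)} = c^{2}$
$j{\left(-149 \right)} - X{\left(63 \right)} = \left(-149\right)^{2} - 63^{2} = 22201 - 3969 = 18232$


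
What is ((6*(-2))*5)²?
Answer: 3600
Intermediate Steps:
((6*(-2))*5)² = (-12*5)² = (-60)² = 3600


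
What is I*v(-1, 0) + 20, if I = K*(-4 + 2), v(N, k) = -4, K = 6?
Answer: 68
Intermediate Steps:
I = -12 (I = 6*(-4 + 2) = 6*(-2) = -12)
I*v(-1, 0) + 20 = -12*(-4) + 20 = 48 + 20 = 68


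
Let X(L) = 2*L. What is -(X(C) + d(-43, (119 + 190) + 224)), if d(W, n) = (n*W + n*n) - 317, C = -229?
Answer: -260395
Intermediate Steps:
d(W, n) = -317 + n² + W*n (d(W, n) = (W*n + n²) - 317 = (n² + W*n) - 317 = -317 + n² + W*n)
-(X(C) + d(-43, (119 + 190) + 224)) = -(2*(-229) + (-317 + ((119 + 190) + 224)² - 43*((119 + 190) + 224))) = -(-458 + (-317 + (309 + 224)² - 43*(309 + 224))) = -(-458 + (-317 + 533² - 43*533)) = -(-458 + (-317 + 284089 - 22919)) = -(-458 + 260853) = -1*260395 = -260395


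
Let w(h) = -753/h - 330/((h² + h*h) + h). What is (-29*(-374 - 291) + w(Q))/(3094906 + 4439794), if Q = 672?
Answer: 1161969419/454010883200 ≈ 0.0025593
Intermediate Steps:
w(h) = -753/h - 330/(h + 2*h²) (w(h) = -753/h - 330/((h² + h²) + h) = -753/h - 330/(2*h² + h) = -753/h - 330/(h + 2*h²))
(-29*(-374 - 291) + w(Q))/(3094906 + 4439794) = (-29*(-374 - 291) + 3*(-361 - 502*672)/(672*(1 + 2*672)))/(3094906 + 4439794) = (-29*(-665) + 3*(1/672)*(-361 - 337344)/(1 + 1344))/7534700 = (19285 + 3*(1/672)*(-337705)/1345)*(1/7534700) = (19285 + 3*(1/672)*(1/1345)*(-337705))*(1/7534700) = (19285 - 67541/60256)*(1/7534700) = (1161969419/60256)*(1/7534700) = 1161969419/454010883200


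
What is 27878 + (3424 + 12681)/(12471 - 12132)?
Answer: 9466747/339 ≈ 27926.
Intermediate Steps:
27878 + (3424 + 12681)/(12471 - 12132) = 27878 + 16105/339 = 9466747/339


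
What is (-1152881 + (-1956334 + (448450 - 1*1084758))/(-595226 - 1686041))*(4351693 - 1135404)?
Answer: -8458926226614972065/2281267 ≈ -3.7080e+12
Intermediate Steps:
(-1152881 + (-1956334 + (448450 - 1*1084758))/(-595226 - 1686041))*(4351693 - 1135404) = (-1152881 + (-1956334 + (448450 - 1084758))/(-2281267))*3216289 = (-1152881 + (-1956334 - 636308)*(-1/2281267))*3216289 = (-1152881 - 2592642*(-1/2281267))*3216289 = (-1152881 + 2592642/2281267)*3216289 = -2630026787585/2281267*3216289 = -8458926226614972065/2281267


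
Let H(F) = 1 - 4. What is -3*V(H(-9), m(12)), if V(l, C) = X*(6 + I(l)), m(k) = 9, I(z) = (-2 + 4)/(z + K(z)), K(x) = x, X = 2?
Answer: -34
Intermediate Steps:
I(z) = 1/z (I(z) = (-2 + 4)/(z + z) = 2/((2*z)) = 2*(1/(2*z)) = 1/z)
H(F) = -3
V(l, C) = 12 + 2/l (V(l, C) = 2*(6 + 1/l) = 12 + 2/l)
-3*V(H(-9), m(12)) = -3*(12 + 2/(-3)) = -3*(12 + 2*(-⅓)) = -3*(12 - ⅔) = -3*34/3 = -34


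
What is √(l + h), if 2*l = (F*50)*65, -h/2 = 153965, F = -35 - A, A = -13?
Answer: 8*I*√5370 ≈ 586.24*I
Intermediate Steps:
F = -22 (F = -35 - 1*(-13) = -35 + 13 = -22)
h = -307930 (h = -2*153965 = -307930)
l = -35750 (l = (-22*50*65)/2 = (-1100*65)/2 = (½)*(-71500) = -35750)
√(l + h) = √(-35750 - 307930) = √(-343680) = 8*I*√5370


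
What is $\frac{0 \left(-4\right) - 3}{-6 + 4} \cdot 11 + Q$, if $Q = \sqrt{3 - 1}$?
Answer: $\frac{33}{2} + \sqrt{2} \approx 17.914$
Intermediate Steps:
$Q = \sqrt{2} \approx 1.4142$
$\frac{0 \left(-4\right) - 3}{-6 + 4} \cdot 11 + Q = \frac{0 \left(-4\right) - 3}{-6 + 4} \cdot 11 + \sqrt{2} = \frac{0 - 3}{-2} \cdot 11 + \sqrt{2} = \left(-3\right) \left(- \frac{1}{2}\right) 11 + \sqrt{2} = \frac{3}{2} \cdot 11 + \sqrt{2} = \frac{33}{2} + \sqrt{2}$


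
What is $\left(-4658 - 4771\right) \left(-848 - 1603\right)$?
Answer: $23110479$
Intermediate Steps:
$\left(-4658 - 4771\right) \left(-848 - 1603\right) = \left(-9429\right) \left(-2451\right) = 23110479$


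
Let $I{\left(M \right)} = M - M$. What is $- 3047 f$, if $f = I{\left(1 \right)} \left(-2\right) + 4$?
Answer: $-12188$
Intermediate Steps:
$I{\left(M \right)} = 0$
$f = 4$ ($f = 0 \left(-2\right) + 4 = 0 + 4 = 4$)
$- 3047 f = \left(-3047\right) 4 = -12188$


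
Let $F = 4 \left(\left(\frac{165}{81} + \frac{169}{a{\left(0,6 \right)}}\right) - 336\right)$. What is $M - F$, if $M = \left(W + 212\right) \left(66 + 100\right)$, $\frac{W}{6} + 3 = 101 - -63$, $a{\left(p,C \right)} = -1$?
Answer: $\frac{5334116}{27} \approx 1.9756 \cdot 10^{5}$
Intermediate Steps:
$W = 966$ ($W = -18 + 6 \left(101 - -63\right) = -18 + 6 \left(101 + 63\right) = -18 + 6 \cdot 164 = -18 + 984 = 966$)
$M = 195548$ ($M = \left(966 + 212\right) \left(66 + 100\right) = 1178 \cdot 166 = 195548$)
$F = - \frac{54320}{27}$ ($F = 4 \left(\left(\frac{165}{81} + \frac{169}{-1}\right) - 336\right) = 4 \left(\left(165 \cdot \frac{1}{81} + 169 \left(-1\right)\right) - 336\right) = 4 \left(\left(\frac{55}{27} - 169\right) - 336\right) = 4 \left(- \frac{4508}{27} - 336\right) = 4 \left(- \frac{13580}{27}\right) = - \frac{54320}{27} \approx -2011.9$)
$M - F = 195548 - - \frac{54320}{27} = 195548 + \frac{54320}{27} = \frac{5334116}{27}$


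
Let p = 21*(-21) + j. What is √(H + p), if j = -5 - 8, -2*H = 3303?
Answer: I*√8422/2 ≈ 45.886*I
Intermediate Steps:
H = -3303/2 (H = -½*3303 = -3303/2 ≈ -1651.5)
j = -13
p = -454 (p = 21*(-21) - 13 = -441 - 13 = -454)
√(H + p) = √(-3303/2 - 454) = √(-4211/2) = I*√8422/2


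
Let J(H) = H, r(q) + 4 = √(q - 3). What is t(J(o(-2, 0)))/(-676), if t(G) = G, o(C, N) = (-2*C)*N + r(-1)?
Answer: 1/169 - I/338 ≈ 0.0059172 - 0.0029586*I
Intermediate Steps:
r(q) = -4 + √(-3 + q) (r(q) = -4 + √(q - 3) = -4 + √(-3 + q))
o(C, N) = -4 + 2*I - 2*C*N (o(C, N) = (-2*C)*N + (-4 + √(-3 - 1)) = -2*C*N + (-4 + √(-4)) = -2*C*N + (-4 + 2*I) = -4 + 2*I - 2*C*N)
t(J(o(-2, 0)))/(-676) = (-4 + 2*I - 2*(-2)*0)/(-676) = (-4 + 2*I + 0)*(-1/676) = (-4 + 2*I)*(-1/676) = 1/169 - I/338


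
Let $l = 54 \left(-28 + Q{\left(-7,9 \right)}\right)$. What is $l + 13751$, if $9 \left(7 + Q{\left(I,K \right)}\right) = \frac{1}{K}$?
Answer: $\frac{35585}{3} \approx 11862.0$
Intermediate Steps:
$Q{\left(I,K \right)} = -7 + \frac{1}{9 K}$
$l = - \frac{5668}{3}$ ($l = 54 \left(-28 - \left(7 - \frac{1}{9 \cdot 9}\right)\right) = 54 \left(-28 + \left(-7 + \frac{1}{9} \cdot \frac{1}{9}\right)\right) = 54 \left(-28 + \left(-7 + \frac{1}{81}\right)\right) = 54 \left(-28 - \frac{566}{81}\right) = 54 \left(- \frac{2834}{81}\right) = - \frac{5668}{3} \approx -1889.3$)
$l + 13751 = - \frac{5668}{3} + 13751 = \frac{35585}{3}$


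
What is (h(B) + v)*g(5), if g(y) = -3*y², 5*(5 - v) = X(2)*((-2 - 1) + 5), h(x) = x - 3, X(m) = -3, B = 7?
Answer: -765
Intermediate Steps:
h(x) = -3 + x
v = 31/5 (v = 5 - (-3)*((-2 - 1) + 5)/5 = 5 - (-3)*(-3 + 5)/5 = 5 - (-3)*2/5 = 5 - ⅕*(-6) = 5 + 6/5 = 31/5 ≈ 6.2000)
(h(B) + v)*g(5) = ((-3 + 7) + 31/5)*(-3*5²) = (4 + 31/5)*(-3*25) = (51/5)*(-75) = -765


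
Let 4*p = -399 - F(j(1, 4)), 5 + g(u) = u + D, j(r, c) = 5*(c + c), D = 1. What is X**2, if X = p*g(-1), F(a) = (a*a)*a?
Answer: 103680780025/16 ≈ 6.4801e+9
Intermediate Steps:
j(r, c) = 10*c (j(r, c) = 5*(2*c) = 10*c)
F(a) = a**3 (F(a) = a**2*a = a**3)
g(u) = -4 + u (g(u) = -5 + (u + 1) = -5 + (1 + u) = -4 + u)
p = -64399/4 (p = (-399 - (10*4)**3)/4 = (-399 - 1*40**3)/4 = (-399 - 1*64000)/4 = (-399 - 64000)/4 = (1/4)*(-64399) = -64399/4 ≈ -16100.)
X = 321995/4 (X = -64399*(-4 - 1)/4 = -64399/4*(-5) = 321995/4 ≈ 80499.)
X**2 = (321995/4)**2 = 103680780025/16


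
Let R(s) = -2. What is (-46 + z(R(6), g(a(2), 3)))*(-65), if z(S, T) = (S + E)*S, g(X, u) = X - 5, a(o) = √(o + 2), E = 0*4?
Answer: 2730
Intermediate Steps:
E = 0
a(o) = √(2 + o)
g(X, u) = -5 + X
z(S, T) = S² (z(S, T) = (S + 0)*S = S*S = S²)
(-46 + z(R(6), g(a(2), 3)))*(-65) = (-46 + (-2)²)*(-65) = (-46 + 4)*(-65) = -42*(-65) = 2730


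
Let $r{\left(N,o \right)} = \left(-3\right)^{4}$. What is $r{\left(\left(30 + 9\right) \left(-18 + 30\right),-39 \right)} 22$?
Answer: $1782$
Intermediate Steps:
$r{\left(N,o \right)} = 81$
$r{\left(\left(30 + 9\right) \left(-18 + 30\right),-39 \right)} 22 = 81 \cdot 22 = 1782$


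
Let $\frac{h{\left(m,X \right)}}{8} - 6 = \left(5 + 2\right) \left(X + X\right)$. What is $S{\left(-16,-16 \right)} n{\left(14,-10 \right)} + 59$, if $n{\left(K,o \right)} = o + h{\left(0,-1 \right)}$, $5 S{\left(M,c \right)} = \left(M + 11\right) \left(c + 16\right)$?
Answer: $59$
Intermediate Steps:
$S{\left(M,c \right)} = \frac{\left(11 + M\right) \left(16 + c\right)}{5}$ ($S{\left(M,c \right)} = \frac{\left(M + 11\right) \left(c + 16\right)}{5} = \frac{\left(11 + M\right) \left(16 + c\right)}{5}$)
$h{\left(m,X \right)} = 48 + 112 X$ ($h{\left(m,X \right)} = 48 + 8 \left(5 + 2\right) \left(X + X\right) = 48 + 8 \cdot 7 \cdot 2 X = 48 + 8 \cdot 14 X = 48 + 112 X$)
$n{\left(K,o \right)} = -64 + o$ ($n{\left(K,o \right)} = o + \left(48 + 112 \left(-1\right)\right) = o + \left(48 - 112\right) = o - 64 = -64 + o$)
$S{\left(-16,-16 \right)} n{\left(14,-10 \right)} + 59 = \left(\frac{176}{5} + \frac{11}{5} \left(-16\right) + \frac{16}{5} \left(-16\right) + \frac{1}{5} \left(-16\right) \left(-16\right)\right) \left(-64 - 10\right) + 59 = \left(\frac{176}{5} - \frac{176}{5} - \frac{256}{5} + \frac{256}{5}\right) \left(-74\right) + 59 = 0 \left(-74\right) + 59 = 0 + 59 = 59$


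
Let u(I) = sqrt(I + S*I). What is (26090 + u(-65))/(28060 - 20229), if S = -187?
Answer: 26090/7831 + sqrt(12090)/7831 ≈ 3.3457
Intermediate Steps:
u(I) = sqrt(186)*sqrt(-I) (u(I) = sqrt(I - 187*I) = sqrt(-186*I) = sqrt(186)*sqrt(-I))
(26090 + u(-65))/(28060 - 20229) = (26090 + sqrt(186)*sqrt(-1*(-65)))/(28060 - 20229) = (26090 + sqrt(186)*sqrt(65))/7831 = (26090 + sqrt(12090))*(1/7831) = 26090/7831 + sqrt(12090)/7831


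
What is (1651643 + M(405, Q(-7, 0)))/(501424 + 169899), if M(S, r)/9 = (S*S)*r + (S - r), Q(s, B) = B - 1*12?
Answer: -16059304/671323 ≈ -23.922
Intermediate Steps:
Q(s, B) = -12 + B (Q(s, B) = B - 12 = -12 + B)
M(S, r) = -9*r + 9*S + 9*r*S² (M(S, r) = 9*((S*S)*r + (S - r)) = 9*(S²*r + (S - r)) = 9*(r*S² + (S - r)) = 9*(S - r + r*S²) = -9*r + 9*S + 9*r*S²)
(1651643 + M(405, Q(-7, 0)))/(501424 + 169899) = (1651643 + (-9*(-12 + 0) + 9*405 + 9*(-12 + 0)*405²))/(501424 + 169899) = (1651643 + (-9*(-12) + 3645 + 9*(-12)*164025))/671323 = (1651643 + (108 + 3645 - 17714700))*(1/671323) = (1651643 - 17710947)*(1/671323) = -16059304*1/671323 = -16059304/671323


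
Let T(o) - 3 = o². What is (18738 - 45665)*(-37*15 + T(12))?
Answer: 10986216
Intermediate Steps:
T(o) = 3 + o²
(18738 - 45665)*(-37*15 + T(12)) = (18738 - 45665)*(-37*15 + (3 + 12²)) = -26927*(-555 + (3 + 144)) = -26927*(-555 + 147) = -26927*(-408) = 10986216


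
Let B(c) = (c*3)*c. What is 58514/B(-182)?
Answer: 29257/49686 ≈ 0.58884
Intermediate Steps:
B(c) = 3*c² (B(c) = (3*c)*c = 3*c²)
58514/B(-182) = 58514/((3*(-182)²)) = 58514/((3*33124)) = 58514/99372 = 58514*(1/99372) = 29257/49686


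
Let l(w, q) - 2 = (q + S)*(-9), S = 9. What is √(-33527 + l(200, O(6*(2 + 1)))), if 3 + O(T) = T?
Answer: 3*I*√3749 ≈ 183.69*I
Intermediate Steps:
O(T) = -3 + T
l(w, q) = -79 - 9*q (l(w, q) = 2 + (q + 9)*(-9) = 2 + (9 + q)*(-9) = 2 + (-81 - 9*q) = -79 - 9*q)
√(-33527 + l(200, O(6*(2 + 1)))) = √(-33527 + (-79 - 9*(-3 + 6*(2 + 1)))) = √(-33527 + (-79 - 9*(-3 + 6*3))) = √(-33527 + (-79 - 9*(-3 + 18))) = √(-33527 + (-79 - 9*15)) = √(-33527 + (-79 - 135)) = √(-33527 - 214) = √(-33741) = 3*I*√3749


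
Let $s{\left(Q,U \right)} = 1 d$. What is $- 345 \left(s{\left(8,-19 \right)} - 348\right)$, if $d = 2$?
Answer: $119370$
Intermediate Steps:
$s{\left(Q,U \right)} = 2$ ($s{\left(Q,U \right)} = 1 \cdot 2 = 2$)
$- 345 \left(s{\left(8,-19 \right)} - 348\right) = - 345 \left(2 - 348\right) = \left(-345\right) \left(-346\right) = 119370$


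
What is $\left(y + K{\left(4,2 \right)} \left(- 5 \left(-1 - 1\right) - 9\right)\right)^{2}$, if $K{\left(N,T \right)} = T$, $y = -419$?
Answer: $173889$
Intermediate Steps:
$\left(y + K{\left(4,2 \right)} \left(- 5 \left(-1 - 1\right) - 9\right)\right)^{2} = \left(-419 + 2 \left(- 5 \left(-1 - 1\right) - 9\right)\right)^{2} = \left(-419 + 2 \left(\left(-5\right) \left(-2\right) - 9\right)\right)^{2} = \left(-419 + 2 \left(10 - 9\right)\right)^{2} = \left(-419 + 2 \cdot 1\right)^{2} = \left(-419 + 2\right)^{2} = \left(-417\right)^{2} = 173889$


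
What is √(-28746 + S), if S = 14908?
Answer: I*√13838 ≈ 117.64*I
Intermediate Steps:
√(-28746 + S) = √(-28746 + 14908) = √(-13838) = I*√13838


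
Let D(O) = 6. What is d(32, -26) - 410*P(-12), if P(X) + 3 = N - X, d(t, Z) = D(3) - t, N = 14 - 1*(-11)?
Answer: -13966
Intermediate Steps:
N = 25 (N = 14 + 11 = 25)
d(t, Z) = 6 - t
P(X) = 22 - X (P(X) = -3 + (25 - X) = 22 - X)
d(32, -26) - 410*P(-12) = (6 - 1*32) - 410*(22 - 1*(-12)) = (6 - 32) - 410*(22 + 12) = -26 - 410*34 = -26 - 13940 = -13966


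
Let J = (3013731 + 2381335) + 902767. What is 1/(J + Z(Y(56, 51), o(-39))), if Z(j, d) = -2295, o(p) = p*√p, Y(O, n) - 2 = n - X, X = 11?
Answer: 1/6295538 ≈ 1.5884e-7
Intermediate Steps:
Y(O, n) = -9 + n (Y(O, n) = 2 + (n - 1*11) = 2 + (n - 11) = 2 + (-11 + n) = -9 + n)
o(p) = p^(3/2)
J = 6297833 (J = 5395066 + 902767 = 6297833)
1/(J + Z(Y(56, 51), o(-39))) = 1/(6297833 - 2295) = 1/6295538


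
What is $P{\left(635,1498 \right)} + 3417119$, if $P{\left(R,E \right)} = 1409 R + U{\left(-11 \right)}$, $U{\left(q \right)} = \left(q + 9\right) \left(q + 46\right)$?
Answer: $4311764$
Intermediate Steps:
$U{\left(q \right)} = \left(9 + q\right) \left(46 + q\right)$
$P{\left(R,E \right)} = -70 + 1409 R$ ($P{\left(R,E \right)} = 1409 R + \left(414 + \left(-11\right)^{2} + 55 \left(-11\right)\right) = 1409 R + \left(414 + 121 - 605\right) = 1409 R - 70 = -70 + 1409 R$)
$P{\left(635,1498 \right)} + 3417119 = \left(-70 + 1409 \cdot 635\right) + 3417119 = \left(-70 + 894715\right) + 3417119 = 894645 + 3417119 = 4311764$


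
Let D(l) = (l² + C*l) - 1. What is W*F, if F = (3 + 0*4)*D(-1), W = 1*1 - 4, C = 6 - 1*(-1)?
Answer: 63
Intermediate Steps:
C = 7 (C = 6 + 1 = 7)
D(l) = -1 + l² + 7*l (D(l) = (l² + 7*l) - 1 = -1 + l² + 7*l)
W = -3 (W = 1 - 4 = -3)
F = -21 (F = (3 + 0*4)*(-1 + (-1)² + 7*(-1)) = (3 + 0)*(-1 + 1 - 7) = 3*(-7) = -21)
W*F = -3*(-21) = 63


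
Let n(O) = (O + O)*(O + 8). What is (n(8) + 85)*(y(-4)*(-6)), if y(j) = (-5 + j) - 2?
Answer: 22506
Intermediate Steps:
y(j) = -7 + j
n(O) = 2*O*(8 + O) (n(O) = (2*O)*(8 + O) = 2*O*(8 + O))
(n(8) + 85)*(y(-4)*(-6)) = (2*8*(8 + 8) + 85)*((-7 - 4)*(-6)) = (2*8*16 + 85)*(-11*(-6)) = (256 + 85)*66 = 341*66 = 22506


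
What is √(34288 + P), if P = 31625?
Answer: √65913 ≈ 256.74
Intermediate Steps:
√(34288 + P) = √(34288 + 31625) = √65913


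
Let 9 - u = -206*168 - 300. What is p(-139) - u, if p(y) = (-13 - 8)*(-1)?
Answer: -34896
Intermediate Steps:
u = 34917 (u = 9 - (-206*168 - 300) = 9 - (-34608 - 300) = 9 - 1*(-34908) = 9 + 34908 = 34917)
p(y) = 21 (p(y) = -21*(-1) = 21)
p(-139) - u = 21 - 1*34917 = 21 - 34917 = -34896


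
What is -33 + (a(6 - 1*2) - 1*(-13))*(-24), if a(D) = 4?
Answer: -441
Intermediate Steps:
-33 + (a(6 - 1*2) - 1*(-13))*(-24) = -33 + (4 - 1*(-13))*(-24) = -33 + (4 + 13)*(-24) = -33 + 17*(-24) = -33 - 408 = -441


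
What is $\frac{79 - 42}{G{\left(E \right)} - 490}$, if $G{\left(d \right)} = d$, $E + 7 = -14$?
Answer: $- \frac{37}{511} \approx -0.072407$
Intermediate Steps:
$E = -21$ ($E = -7 - 14 = -21$)
$\frac{79 - 42}{G{\left(E \right)} - 490} = \frac{79 - 42}{-21 - 490} = \frac{37}{-511} = 37 \left(- \frac{1}{511}\right) = - \frac{37}{511}$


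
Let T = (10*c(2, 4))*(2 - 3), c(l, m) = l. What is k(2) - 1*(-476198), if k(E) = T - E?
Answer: 476176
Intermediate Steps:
T = -20 (T = (10*2)*(2 - 3) = 20*(-1) = -20)
k(E) = -20 - E
k(2) - 1*(-476198) = (-20 - 1*2) - 1*(-476198) = (-20 - 2) + 476198 = -22 + 476198 = 476176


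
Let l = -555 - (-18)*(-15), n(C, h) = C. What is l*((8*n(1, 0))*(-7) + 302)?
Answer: -202950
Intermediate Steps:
l = -825 (l = -555 - 1*270 = -555 - 270 = -825)
l*((8*n(1, 0))*(-7) + 302) = -825*((8*1)*(-7) + 302) = -825*(8*(-7) + 302) = -825*(-56 + 302) = -825*246 = -202950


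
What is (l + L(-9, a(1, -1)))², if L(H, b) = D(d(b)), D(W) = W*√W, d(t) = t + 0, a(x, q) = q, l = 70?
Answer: (70 - I)² ≈ 4899.0 - 140.0*I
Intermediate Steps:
d(t) = t
D(W) = W^(3/2)
L(H, b) = b^(3/2)
(l + L(-9, a(1, -1)))² = (70 + (-1)^(3/2))² = (70 - I)²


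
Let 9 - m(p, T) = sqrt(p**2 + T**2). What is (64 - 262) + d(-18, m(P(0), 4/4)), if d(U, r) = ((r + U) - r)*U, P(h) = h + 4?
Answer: 126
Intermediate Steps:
P(h) = 4 + h
m(p, T) = 9 - sqrt(T**2 + p**2) (m(p, T) = 9 - sqrt(p**2 + T**2) = 9 - sqrt(T**2 + p**2))
d(U, r) = U**2 (d(U, r) = ((U + r) - r)*U = U*U = U**2)
(64 - 262) + d(-18, m(P(0), 4/4)) = (64 - 262) + (-18)**2 = -198 + 324 = 126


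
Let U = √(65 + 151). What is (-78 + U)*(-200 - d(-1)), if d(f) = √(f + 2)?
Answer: 15678 - 1206*√6 ≈ 12724.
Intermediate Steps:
d(f) = √(2 + f)
U = 6*√6 (U = √216 = 6*√6 ≈ 14.697)
(-78 + U)*(-200 - d(-1)) = (-78 + 6*√6)*(-200 - √(2 - 1)) = (-78 + 6*√6)*(-200 - √1) = (-78 + 6*√6)*(-200 - 1*1) = (-78 + 6*√6)*(-200 - 1) = (-78 + 6*√6)*(-201) = 15678 - 1206*√6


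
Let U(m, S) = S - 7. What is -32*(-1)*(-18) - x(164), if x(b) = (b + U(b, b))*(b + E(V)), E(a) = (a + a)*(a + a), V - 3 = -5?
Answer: -58356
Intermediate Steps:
U(m, S) = -7 + S
V = -2 (V = 3 - 5 = -2)
E(a) = 4*a² (E(a) = (2*a)*(2*a) = 4*a²)
x(b) = (-7 + 2*b)*(16 + b) (x(b) = (b + (-7 + b))*(b + 4*(-2)²) = (-7 + 2*b)*(b + 4*4) = (-7 + 2*b)*(b + 16) = (-7 + 2*b)*(16 + b))
-32*(-1)*(-18) - x(164) = -32*(-1)*(-18) - (-112 + 2*164² + 25*164) = 32*(-18) - (-112 + 2*26896 + 4100) = -576 - (-112 + 53792 + 4100) = -576 - 1*57780 = -576 - 57780 = -58356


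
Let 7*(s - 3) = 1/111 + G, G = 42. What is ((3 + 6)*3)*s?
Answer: 62946/259 ≈ 243.03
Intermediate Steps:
s = 6994/777 (s = 3 + (1/111 + 42)/7 = 3 + (1/7)*(4663/111) = 3 + 4663/777 = 6994/777 ≈ 9.0013)
((3 + 6)*3)*s = ((3 + 6)*3)*(6994/777) = (9*3)*(6994/777) = 27*(6994/777) = 62946/259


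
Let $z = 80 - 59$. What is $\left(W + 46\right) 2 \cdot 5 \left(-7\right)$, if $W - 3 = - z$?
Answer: $-1960$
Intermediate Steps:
$z = 21$
$W = -18$ ($W = 3 - 21 = -18$)
$\left(W + 46\right) 2 \cdot 5 \left(-7\right) = \left(-18 + 46\right) 2 \cdot 5 \left(-7\right) = 28 \cdot 10 \left(-7\right) = 28 \left(-70\right) = -1960$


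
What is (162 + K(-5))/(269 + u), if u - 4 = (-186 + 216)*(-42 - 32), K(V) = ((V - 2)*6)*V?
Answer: -124/649 ≈ -0.19106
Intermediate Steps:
K(V) = V*(-12 + 6*V) (K(V) = ((-2 + V)*6)*V = (-12 + 6*V)*V = V*(-12 + 6*V))
u = -2216 (u = 4 + (-186 + 216)*(-42 - 32) = 4 + 30*(-74) = 4 - 2220 = -2216)
(162 + K(-5))/(269 + u) = (162 + 6*(-5)*(-2 - 5))/(269 - 2216) = (162 + 6*(-5)*(-7))/(-1947) = (162 + 210)*(-1/1947) = 372*(-1/1947) = -124/649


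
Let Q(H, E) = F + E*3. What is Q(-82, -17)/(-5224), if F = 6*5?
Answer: 21/5224 ≈ 0.0040199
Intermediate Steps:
F = 30
Q(H, E) = 30 + 3*E (Q(H, E) = 30 + E*3 = 30 + 3*E)
Q(-82, -17)/(-5224) = (30 + 3*(-17))/(-5224) = (30 - 51)*(-1/5224) = -21*(-1/5224) = 21/5224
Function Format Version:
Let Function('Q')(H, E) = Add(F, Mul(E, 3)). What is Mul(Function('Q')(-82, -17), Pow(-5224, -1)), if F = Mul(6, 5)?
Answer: Rational(21, 5224) ≈ 0.0040199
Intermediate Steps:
F = 30
Function('Q')(H, E) = Add(30, Mul(3, E)) (Function('Q')(H, E) = Add(30, Mul(E, 3)) = Add(30, Mul(3, E)))
Mul(Function('Q')(-82, -17), Pow(-5224, -1)) = Mul(Add(30, Mul(3, -17)), Pow(-5224, -1)) = Mul(Add(30, -51), Rational(-1, 5224)) = Mul(-21, Rational(-1, 5224)) = Rational(21, 5224)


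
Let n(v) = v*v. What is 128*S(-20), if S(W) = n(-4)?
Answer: 2048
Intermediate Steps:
n(v) = v²
S(W) = 16 (S(W) = (-4)² = 16)
128*S(-20) = 128*16 = 2048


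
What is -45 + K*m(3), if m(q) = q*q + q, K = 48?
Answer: 531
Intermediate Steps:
m(q) = q + q² (m(q) = q² + q = q + q²)
-45 + K*m(3) = -45 + 48*(3*(1 + 3)) = -45 + 48*(3*4) = -45 + 48*12 = -45 + 576 = 531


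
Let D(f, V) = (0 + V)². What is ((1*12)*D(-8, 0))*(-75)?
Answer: 0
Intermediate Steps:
D(f, V) = V²
((1*12)*D(-8, 0))*(-75) = ((1*12)*0²)*(-75) = (12*0)*(-75) = 0*(-75) = 0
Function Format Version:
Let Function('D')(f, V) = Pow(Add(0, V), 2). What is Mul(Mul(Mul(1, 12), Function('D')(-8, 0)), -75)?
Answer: 0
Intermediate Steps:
Function('D')(f, V) = Pow(V, 2)
Mul(Mul(Mul(1, 12), Function('D')(-8, 0)), -75) = Mul(Mul(Mul(1, 12), Pow(0, 2)), -75) = Mul(Mul(12, 0), -75) = Mul(0, -75) = 0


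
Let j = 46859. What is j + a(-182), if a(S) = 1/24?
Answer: 1124617/24 ≈ 46859.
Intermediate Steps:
a(S) = 1/24
j + a(-182) = 46859 + 1/24 = 1124617/24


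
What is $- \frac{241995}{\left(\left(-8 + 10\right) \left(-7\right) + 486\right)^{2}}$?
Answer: $- \frac{241995}{222784} \approx -1.0862$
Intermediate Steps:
$- \frac{241995}{\left(\left(-8 + 10\right) \left(-7\right) + 486\right)^{2}} = - \frac{241995}{\left(2 \left(-7\right) + 486\right)^{2}} = - \frac{241995}{\left(-14 + 486\right)^{2}} = - \frac{241995}{472^{2}} = - \frac{241995}{222784}$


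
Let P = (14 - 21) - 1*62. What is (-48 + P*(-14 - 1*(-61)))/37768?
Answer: -3291/37768 ≈ -0.087137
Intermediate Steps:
P = -69 (P = -7 - 62 = -69)
(-48 + P*(-14 - 1*(-61)))/37768 = (-48 - 69*(-14 - 1*(-61)))/37768 = (-48 - 69*(-14 + 61))*(1/37768) = (-48 - 69*47)*(1/37768) = (-48 - 3243)*(1/37768) = -3291*1/37768 = -3291/37768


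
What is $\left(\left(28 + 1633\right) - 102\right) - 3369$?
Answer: $-1810$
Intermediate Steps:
$\left(\left(28 + 1633\right) - 102\right) - 3369 = \left(1661 - 102\right) - 3369 = 1559 - 3369 = -1810$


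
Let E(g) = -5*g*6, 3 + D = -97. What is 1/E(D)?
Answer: 1/3000 ≈ 0.00033333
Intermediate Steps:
D = -100 (D = -3 - 97 = -100)
E(g) = -30*g
1/E(D) = 1/(-30*(-100)) = 1/3000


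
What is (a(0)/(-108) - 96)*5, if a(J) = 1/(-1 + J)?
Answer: -51835/108 ≈ -479.95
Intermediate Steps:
(a(0)/(-108) - 96)*5 = (1/((-1 + 0)*(-108)) - 96)*5 = (-1/108/(-1) - 96)*5 = (-1*(-1/108) - 96)*5 = (1/108 - 96)*5 = -10367/108*5 = -51835/108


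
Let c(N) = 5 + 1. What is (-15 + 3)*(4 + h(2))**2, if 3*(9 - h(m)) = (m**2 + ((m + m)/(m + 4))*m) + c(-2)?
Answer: -27556/27 ≈ -1020.6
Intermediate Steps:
c(N) = 6
h(m) = 7 - m**2/3 - 2*m**2/(3*(4 + m)) (h(m) = 9 - ((m**2 + ((m + m)/(m + 4))*m) + 6)/3 = 9 - ((m**2 + ((2*m)/(4 + m))*m) + 6)/3 = 9 - ((m**2 + (2*m/(4 + m))*m) + 6)/3 = 9 - ((m**2 + 2*m**2/(4 + m)) + 6)/3 = 9 - (6 + m**2 + 2*m**2/(4 + m))/3 = 9 + (-2 - m**2/3 - 2*m**2/(3*(4 + m))) = 7 - m**2/3 - 2*m**2/(3*(4 + m)))
(-15 + 3)*(4 + h(2))**2 = (-15 + 3)*(4 + (84 - 1*2**3 - 6*2**2 + 21*2)/(3*(4 + 2)))**2 = -12*(4 + (1/3)*(84 - 1*8 - 6*4 + 42)/6)**2 = -12*(4 + (1/3)*(1/6)*(84 - 8 - 24 + 42))**2 = -12*(4 + (1/3)*(1/6)*94)**2 = -12*(4 + 47/9)**2 = -12*(83/9)**2 = -12*6889/81 = -27556/27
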